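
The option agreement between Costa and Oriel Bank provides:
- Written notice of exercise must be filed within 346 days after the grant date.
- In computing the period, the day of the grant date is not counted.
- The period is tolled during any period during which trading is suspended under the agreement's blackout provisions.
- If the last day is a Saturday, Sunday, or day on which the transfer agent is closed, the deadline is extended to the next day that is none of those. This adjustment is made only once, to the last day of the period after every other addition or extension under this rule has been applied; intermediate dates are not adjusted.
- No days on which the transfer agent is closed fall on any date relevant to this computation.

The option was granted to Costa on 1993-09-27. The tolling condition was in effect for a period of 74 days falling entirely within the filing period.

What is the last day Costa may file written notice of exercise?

November 21, 1994

346 days after 1993-09-27 is September 8, 1994.
Tolling adds 74 days: September 8, 1994 + 74 days = November 21, 1994.
November 21, 1994 is a Monday and not a day on which the transfer agent is closed, so no extension applies.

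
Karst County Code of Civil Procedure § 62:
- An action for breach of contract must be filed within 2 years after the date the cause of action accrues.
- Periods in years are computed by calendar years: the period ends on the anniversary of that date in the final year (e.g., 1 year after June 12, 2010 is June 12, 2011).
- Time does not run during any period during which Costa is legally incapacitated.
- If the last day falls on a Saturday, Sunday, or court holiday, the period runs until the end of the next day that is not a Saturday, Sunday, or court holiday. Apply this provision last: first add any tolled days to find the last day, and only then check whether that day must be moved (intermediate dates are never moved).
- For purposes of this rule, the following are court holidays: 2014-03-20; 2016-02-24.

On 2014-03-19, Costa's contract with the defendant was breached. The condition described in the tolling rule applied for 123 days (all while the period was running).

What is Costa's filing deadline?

2 years after 2014-03-19 is March 19, 2016.
Tolling adds 123 days: March 19, 2016 + 123 days = July 20, 2016.
July 20, 2016 is a Wednesday and not a court holiday, so no extension applies.

July 20, 2016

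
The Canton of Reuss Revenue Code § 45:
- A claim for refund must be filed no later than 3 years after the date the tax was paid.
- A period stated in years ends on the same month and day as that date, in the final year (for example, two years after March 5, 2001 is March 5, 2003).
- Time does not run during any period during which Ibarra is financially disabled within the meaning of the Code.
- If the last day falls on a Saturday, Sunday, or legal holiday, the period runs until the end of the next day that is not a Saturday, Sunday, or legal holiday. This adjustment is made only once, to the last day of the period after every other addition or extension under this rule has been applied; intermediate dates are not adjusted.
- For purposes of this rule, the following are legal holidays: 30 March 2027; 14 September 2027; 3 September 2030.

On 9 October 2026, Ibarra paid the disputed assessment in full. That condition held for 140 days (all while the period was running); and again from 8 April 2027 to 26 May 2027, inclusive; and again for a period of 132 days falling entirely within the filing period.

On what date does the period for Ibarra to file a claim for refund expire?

3 years after 9 October 2026 is October 9, 2029.
Tolling adds 140 days: October 9, 2029 + 140 days = February 26, 2030.
From April 8, 2027 through May 26, 2027 inclusive is 49 days; tolling adds 49 days: February 26, 2030 + 49 days = April 16, 2030.
Tolling adds 132 days: April 16, 2030 + 132 days = August 26, 2030.
August 26, 2030 is a Monday and not a legal holiday, so no extension applies.

August 26, 2030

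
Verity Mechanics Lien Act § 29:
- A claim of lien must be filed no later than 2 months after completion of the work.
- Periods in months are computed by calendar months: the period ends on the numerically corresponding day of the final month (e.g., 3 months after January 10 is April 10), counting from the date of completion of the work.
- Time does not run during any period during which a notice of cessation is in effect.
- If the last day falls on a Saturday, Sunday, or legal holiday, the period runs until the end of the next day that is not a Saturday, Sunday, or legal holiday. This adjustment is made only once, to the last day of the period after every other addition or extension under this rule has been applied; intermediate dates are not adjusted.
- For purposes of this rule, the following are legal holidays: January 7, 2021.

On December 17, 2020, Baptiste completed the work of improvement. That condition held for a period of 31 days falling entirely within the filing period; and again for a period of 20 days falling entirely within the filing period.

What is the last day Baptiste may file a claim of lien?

2 months after December 17, 2020 is February 17, 2021.
Tolling adds 31 days: February 17, 2021 + 31 days = March 20, 2021.
Tolling adds 20 days: March 20, 2021 + 20 days = April 9, 2021.
April 9, 2021 is a Friday and not a legal holiday, so no extension applies.

April 9, 2021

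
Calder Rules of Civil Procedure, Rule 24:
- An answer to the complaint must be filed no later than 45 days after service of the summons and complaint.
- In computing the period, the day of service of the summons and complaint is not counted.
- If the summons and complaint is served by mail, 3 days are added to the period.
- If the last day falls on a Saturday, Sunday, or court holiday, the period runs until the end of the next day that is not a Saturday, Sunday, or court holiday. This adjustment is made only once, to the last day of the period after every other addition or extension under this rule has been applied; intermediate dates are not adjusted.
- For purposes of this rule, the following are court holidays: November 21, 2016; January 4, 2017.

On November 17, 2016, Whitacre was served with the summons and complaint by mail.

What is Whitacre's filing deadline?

45 days after November 17, 2016 is January 1, 2017.
Service was by mail, adding 3 days: January 1, 2017 + 3 days = January 4, 2017.
January 4, 2017 is a listed holiday. The next qualifying day is January 5, 2017.

January 5, 2017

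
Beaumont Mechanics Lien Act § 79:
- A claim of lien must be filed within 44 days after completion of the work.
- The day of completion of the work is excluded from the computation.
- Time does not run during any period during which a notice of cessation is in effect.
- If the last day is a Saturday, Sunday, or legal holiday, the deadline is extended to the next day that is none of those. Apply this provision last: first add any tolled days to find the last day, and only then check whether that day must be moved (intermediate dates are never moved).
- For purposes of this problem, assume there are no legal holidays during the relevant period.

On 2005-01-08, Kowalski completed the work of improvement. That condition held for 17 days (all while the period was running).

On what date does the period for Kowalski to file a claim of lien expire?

March 10, 2005

44 days after 2005-01-08 is February 21, 2005.
Tolling adds 17 days: February 21, 2005 + 17 days = March 10, 2005.
March 10, 2005 is a Thursday and not a legal holiday, so no extension applies.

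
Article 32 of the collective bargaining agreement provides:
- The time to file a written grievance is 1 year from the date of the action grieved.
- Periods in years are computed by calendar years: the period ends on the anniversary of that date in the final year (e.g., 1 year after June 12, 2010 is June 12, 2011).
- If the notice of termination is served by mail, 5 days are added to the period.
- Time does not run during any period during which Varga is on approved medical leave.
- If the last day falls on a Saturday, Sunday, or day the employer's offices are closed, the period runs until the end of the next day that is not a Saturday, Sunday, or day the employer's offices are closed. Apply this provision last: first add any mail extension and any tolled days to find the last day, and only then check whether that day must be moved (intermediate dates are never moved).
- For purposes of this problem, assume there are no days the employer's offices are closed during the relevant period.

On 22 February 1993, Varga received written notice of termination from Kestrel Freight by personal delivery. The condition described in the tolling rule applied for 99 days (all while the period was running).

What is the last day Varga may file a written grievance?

June 1, 1994

1 year after 22 February 1993 is February 22, 1994.
Service was not by mail, so no mail extension applies.
Tolling adds 99 days: February 22, 1994 + 99 days = June 1, 1994.
June 1, 1994 is a Wednesday and not a day the employer's offices are closed, so no extension applies.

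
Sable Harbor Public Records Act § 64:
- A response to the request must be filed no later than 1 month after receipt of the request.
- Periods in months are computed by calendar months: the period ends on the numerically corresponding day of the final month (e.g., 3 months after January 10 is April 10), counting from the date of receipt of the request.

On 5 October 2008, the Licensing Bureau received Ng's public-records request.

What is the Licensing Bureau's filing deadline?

November 5, 2008

1 month after 5 October 2008 is November 5, 2008.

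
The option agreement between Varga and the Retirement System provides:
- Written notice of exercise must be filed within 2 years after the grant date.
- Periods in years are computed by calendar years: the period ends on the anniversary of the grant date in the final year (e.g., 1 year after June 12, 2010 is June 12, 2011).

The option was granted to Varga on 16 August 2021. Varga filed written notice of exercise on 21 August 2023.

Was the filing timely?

2 years after 16 August 2021 is August 16, 2023.
The deadline is August 16, 2023; the filing on August 21, 2023 is after that date.

No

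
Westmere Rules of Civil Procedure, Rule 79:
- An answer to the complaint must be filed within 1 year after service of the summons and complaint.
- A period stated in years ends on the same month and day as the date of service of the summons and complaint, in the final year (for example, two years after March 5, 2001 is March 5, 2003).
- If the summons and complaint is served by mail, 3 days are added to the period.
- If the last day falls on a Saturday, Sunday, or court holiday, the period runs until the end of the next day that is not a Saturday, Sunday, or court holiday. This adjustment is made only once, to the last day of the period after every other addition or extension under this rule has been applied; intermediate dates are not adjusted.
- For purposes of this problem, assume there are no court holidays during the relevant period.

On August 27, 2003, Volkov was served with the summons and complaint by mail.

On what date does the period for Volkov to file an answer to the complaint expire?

August 30, 2004

1 year after August 27, 2003 is August 27, 2004.
Service was by mail, adding 3 days: August 27, 2004 + 3 days = August 30, 2004.
August 30, 2004 is a Monday and not a court holiday, so no extension applies.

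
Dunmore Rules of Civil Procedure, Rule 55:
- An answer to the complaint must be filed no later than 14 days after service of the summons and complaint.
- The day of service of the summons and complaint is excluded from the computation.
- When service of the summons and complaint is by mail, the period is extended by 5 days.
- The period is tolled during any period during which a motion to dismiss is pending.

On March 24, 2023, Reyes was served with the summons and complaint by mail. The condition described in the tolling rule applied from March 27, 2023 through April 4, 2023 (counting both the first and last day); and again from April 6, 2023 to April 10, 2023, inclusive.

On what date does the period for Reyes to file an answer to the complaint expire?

April 26, 2023

14 days after March 24, 2023 is April 7, 2023.
Service was by mail, adding 5 days: April 7, 2023 + 5 days = April 12, 2023.
From March 27, 2023 through April 4, 2023 inclusive is 9 days; tolling adds 9 days: April 12, 2023 + 9 days = April 21, 2023.
From April 6, 2023 through April 10, 2023 inclusive is 5 days; tolling adds 5 days: April 21, 2023 + 5 days = April 26, 2023.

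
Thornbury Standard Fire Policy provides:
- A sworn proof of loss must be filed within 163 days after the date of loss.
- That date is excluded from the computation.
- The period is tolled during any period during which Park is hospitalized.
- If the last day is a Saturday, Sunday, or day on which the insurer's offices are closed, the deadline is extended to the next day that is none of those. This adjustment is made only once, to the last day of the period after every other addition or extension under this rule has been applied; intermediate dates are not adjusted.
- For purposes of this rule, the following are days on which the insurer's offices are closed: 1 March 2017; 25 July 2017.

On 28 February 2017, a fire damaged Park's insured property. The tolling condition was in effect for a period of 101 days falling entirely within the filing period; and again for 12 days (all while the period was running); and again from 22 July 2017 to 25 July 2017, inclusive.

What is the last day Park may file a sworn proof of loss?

163 days after 28 February 2017 is August 10, 2017.
Tolling adds 101 days: August 10, 2017 + 101 days = November 19, 2017.
Tolling adds 12 days: November 19, 2017 + 12 days = December 1, 2017.
From July 22, 2017 through July 25, 2017 inclusive is 4 days; tolling adds 4 days: December 1, 2017 + 4 days = December 5, 2017.
December 5, 2017 is a Tuesday and not a day on which the insurer's offices are closed, so no extension applies.

December 5, 2017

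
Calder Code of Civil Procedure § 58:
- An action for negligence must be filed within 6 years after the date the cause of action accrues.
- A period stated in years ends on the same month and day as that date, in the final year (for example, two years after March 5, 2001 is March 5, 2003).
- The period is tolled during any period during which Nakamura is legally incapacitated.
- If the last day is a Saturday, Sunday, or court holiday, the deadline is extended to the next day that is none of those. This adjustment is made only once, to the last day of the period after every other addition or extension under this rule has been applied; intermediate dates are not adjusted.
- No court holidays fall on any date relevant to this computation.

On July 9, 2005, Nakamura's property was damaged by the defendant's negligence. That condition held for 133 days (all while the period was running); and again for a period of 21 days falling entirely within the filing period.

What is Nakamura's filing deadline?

6 years after July 9, 2005 is July 9, 2011.
Tolling adds 133 days: July 9, 2011 + 133 days = November 19, 2011.
Tolling adds 21 days: November 19, 2011 + 21 days = December 10, 2011.
December 10, 2011 is Saturday; December 11, 2011 is Sunday. The next qualifying day is December 12, 2011.

December 12, 2011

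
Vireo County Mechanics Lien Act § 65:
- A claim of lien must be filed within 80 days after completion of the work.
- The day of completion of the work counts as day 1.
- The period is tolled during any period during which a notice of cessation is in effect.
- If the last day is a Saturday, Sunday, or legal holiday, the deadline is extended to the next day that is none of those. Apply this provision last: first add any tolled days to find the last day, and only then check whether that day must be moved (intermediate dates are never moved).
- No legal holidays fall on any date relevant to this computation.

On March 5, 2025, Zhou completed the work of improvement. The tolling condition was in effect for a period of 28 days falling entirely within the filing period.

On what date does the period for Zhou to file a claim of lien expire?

Counting March 5, 2025 as day 1, day 80 is May 23, 2025.
Tolling adds 28 days: May 23, 2025 + 28 days = June 20, 2025.
June 20, 2025 is a Friday and not a legal holiday, so no extension applies.

June 20, 2025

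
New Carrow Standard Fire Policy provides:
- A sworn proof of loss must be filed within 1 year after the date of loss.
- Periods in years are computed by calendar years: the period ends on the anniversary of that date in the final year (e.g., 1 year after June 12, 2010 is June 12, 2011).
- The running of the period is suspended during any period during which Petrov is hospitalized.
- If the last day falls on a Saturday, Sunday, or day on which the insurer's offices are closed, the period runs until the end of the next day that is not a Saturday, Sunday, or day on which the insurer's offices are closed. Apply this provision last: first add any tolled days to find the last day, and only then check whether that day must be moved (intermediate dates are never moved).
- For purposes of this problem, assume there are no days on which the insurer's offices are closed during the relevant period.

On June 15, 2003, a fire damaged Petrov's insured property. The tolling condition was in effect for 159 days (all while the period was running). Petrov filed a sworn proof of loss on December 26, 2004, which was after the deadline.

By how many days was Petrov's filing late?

1 year after June 15, 2003 is June 15, 2004.
Tolling adds 159 days: June 15, 2004 + 159 days = November 21, 2004.
November 21, 2004 is Sunday. The next qualifying day is November 22, 2004.
The deadline is November 22, 2004; from November 22, 2004 to December 26, 2004 is 34 days.

34 days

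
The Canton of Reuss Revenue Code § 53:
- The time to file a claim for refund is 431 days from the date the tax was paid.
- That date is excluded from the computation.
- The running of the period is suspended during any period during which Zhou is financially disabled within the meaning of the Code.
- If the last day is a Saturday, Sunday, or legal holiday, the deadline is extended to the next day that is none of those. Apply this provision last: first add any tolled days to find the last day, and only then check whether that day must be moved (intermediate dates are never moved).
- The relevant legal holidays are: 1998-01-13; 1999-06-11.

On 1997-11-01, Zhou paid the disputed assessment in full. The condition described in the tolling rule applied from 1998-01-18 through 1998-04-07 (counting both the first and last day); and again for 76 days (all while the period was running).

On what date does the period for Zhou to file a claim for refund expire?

431 days after 1997-11-01 is January 6, 1999.
From January 18, 1998 through April 7, 1998 inclusive is 80 days; tolling adds 80 days: January 6, 1999 + 80 days = March 27, 1999.
Tolling adds 76 days: March 27, 1999 + 76 days = June 11, 1999.
June 11, 1999 is a listed holiday; June 12, 1999 is Saturday; June 13, 1999 is Sunday. The next qualifying day is June 14, 1999.

June 14, 1999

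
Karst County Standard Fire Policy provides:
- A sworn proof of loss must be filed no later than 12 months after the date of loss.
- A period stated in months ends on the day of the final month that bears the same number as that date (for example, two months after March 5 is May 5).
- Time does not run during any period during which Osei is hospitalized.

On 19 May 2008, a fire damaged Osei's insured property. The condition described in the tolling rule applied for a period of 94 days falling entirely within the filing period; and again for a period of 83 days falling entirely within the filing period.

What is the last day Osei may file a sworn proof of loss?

12 months after 19 May 2008 is May 19, 2009.
Tolling adds 94 days: May 19, 2009 + 94 days = August 21, 2009.
Tolling adds 83 days: August 21, 2009 + 83 days = November 12, 2009.

November 12, 2009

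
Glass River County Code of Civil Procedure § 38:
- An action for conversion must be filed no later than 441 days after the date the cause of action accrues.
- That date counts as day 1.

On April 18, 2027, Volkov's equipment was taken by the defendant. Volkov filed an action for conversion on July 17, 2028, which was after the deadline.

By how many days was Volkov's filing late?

16 days

Counting April 18, 2027 as day 1, day 441 is July 1, 2028.
The deadline is July 1, 2028; from July 1, 2028 to July 17, 2028 is 16 days.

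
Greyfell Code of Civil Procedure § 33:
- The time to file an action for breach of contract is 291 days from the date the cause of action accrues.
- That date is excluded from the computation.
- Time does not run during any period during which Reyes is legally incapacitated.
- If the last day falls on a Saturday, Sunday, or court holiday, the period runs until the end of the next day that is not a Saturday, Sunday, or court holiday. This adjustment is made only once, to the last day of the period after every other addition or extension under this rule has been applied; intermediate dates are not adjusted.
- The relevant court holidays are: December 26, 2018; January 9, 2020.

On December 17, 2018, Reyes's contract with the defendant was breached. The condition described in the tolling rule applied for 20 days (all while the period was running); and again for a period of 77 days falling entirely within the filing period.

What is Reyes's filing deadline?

January 10, 2020

291 days after December 17, 2018 is October 4, 2019.
Tolling adds 20 days: October 4, 2019 + 20 days = October 24, 2019.
Tolling adds 77 days: October 24, 2019 + 77 days = January 9, 2020.
January 9, 2020 is a listed holiday. The next qualifying day is January 10, 2020.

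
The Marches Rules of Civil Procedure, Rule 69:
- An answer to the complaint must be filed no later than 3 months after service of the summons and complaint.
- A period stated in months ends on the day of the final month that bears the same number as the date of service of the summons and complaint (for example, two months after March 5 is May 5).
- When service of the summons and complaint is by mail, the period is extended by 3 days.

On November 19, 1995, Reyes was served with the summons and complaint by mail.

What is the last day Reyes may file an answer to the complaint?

February 22, 1996

3 months after November 19, 1995 is February 19, 1996.
Service was by mail, adding 3 days: February 19, 1996 + 3 days = February 22, 1996.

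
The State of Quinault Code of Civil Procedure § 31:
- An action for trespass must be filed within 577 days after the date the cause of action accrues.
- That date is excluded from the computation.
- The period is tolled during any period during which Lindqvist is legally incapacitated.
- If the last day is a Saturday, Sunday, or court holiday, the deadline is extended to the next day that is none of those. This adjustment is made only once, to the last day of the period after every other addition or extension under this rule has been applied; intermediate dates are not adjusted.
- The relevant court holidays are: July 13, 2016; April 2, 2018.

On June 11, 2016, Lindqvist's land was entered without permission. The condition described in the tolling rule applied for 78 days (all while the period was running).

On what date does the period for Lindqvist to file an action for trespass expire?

577 days after June 11, 2016 is January 9, 2018.
Tolling adds 78 days: January 9, 2018 + 78 days = March 28, 2018.
March 28, 2018 is a Wednesday and not a court holiday, so no extension applies.

March 28, 2018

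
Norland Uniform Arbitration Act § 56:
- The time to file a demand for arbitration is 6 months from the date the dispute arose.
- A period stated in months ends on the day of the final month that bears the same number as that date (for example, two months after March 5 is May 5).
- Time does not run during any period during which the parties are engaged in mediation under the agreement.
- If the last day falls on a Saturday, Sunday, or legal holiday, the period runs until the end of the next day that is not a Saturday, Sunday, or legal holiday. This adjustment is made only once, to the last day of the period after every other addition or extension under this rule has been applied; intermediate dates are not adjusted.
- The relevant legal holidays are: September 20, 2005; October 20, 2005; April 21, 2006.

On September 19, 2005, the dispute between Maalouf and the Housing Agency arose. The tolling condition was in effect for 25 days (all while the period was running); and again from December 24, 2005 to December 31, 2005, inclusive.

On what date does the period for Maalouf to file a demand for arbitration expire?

April 24, 2006

6 months after September 19, 2005 is March 19, 2006.
Tolling adds 25 days: March 19, 2006 + 25 days = April 13, 2006.
From December 24, 2005 through December 31, 2005 inclusive is 8 days; tolling adds 8 days: April 13, 2006 + 8 days = April 21, 2006.
April 21, 2006 is a listed holiday; April 22, 2006 is Saturday; April 23, 2006 is Sunday. The next qualifying day is April 24, 2006.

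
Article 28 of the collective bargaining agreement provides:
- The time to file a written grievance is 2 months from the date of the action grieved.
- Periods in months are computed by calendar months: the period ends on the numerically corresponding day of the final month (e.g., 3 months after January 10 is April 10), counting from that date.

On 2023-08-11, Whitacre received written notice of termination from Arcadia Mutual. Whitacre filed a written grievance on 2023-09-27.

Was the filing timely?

Yes

2 months after 2023-08-11 is October 11, 2023.
The deadline is October 11, 2023; the filing on September 27, 2023 is on or before that date.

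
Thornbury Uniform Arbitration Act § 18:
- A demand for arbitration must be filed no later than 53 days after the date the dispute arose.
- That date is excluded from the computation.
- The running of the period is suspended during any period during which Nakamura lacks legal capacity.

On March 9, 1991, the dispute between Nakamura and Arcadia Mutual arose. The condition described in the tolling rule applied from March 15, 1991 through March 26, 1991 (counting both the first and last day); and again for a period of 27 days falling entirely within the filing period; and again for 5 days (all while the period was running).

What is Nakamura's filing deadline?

53 days after March 9, 1991 is May 1, 1991.
From March 15, 1991 through March 26, 1991 inclusive is 12 days; tolling adds 12 days: May 1, 1991 + 12 days = May 13, 1991.
Tolling adds 27 days: May 13, 1991 + 27 days = June 9, 1991.
Tolling adds 5 days: June 9, 1991 + 5 days = June 14, 1991.

June 14, 1991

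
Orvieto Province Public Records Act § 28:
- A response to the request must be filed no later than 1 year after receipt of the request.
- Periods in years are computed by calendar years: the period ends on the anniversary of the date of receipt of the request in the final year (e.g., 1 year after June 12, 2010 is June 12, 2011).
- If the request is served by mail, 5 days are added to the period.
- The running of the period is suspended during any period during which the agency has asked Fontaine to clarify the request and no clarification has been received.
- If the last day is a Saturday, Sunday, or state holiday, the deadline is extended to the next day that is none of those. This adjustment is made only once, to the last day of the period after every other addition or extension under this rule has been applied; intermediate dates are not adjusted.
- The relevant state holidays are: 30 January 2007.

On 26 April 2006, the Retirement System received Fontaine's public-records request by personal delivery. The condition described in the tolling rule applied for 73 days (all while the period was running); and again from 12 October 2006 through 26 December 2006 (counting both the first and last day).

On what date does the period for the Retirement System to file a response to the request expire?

September 24, 2007

1 year after 26 April 2006 is April 26, 2007.
Service was not by mail, so no mail extension applies.
Tolling adds 73 days: April 26, 2007 + 73 days = July 8, 2007.
From October 12, 2006 through December 26, 2006 inclusive is 76 days; tolling adds 76 days: July 8, 2007 + 76 days = September 22, 2007.
September 22, 2007 is Saturday; September 23, 2007 is Sunday. The next qualifying day is September 24, 2007.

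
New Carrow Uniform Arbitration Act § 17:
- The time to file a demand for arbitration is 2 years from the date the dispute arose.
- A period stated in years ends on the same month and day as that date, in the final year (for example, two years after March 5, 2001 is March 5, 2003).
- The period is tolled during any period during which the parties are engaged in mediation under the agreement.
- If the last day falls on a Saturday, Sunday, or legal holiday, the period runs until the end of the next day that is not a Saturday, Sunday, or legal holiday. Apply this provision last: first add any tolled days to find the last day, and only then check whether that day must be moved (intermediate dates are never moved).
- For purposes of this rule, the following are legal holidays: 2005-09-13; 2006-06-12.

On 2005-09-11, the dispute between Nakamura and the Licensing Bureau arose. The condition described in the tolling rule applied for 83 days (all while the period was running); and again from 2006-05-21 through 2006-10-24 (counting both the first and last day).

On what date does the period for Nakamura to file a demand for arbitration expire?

May 8, 2008

2 years after 2005-09-11 is September 11, 2007.
Tolling adds 83 days: September 11, 2007 + 83 days = December 3, 2007.
From May 21, 2006 through October 24, 2006 inclusive is 157 days; tolling adds 157 days: December 3, 2007 + 157 days = May 8, 2008.
May 8, 2008 is a Thursday and not a legal holiday, so no extension applies.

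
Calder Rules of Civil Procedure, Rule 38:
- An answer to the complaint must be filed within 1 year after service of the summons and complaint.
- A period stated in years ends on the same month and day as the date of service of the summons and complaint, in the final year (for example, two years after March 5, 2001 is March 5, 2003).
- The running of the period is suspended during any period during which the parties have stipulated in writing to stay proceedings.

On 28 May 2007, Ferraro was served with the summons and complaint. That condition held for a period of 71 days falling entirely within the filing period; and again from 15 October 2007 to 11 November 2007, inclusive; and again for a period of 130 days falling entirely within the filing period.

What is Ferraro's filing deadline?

January 12, 2009

1 year after 28 May 2007 is May 28, 2008.
Tolling adds 71 days: May 28, 2008 + 71 days = August 7, 2008.
From October 15, 2007 through November 11, 2007 inclusive is 28 days; tolling adds 28 days: August 7, 2008 + 28 days = September 4, 2008.
Tolling adds 130 days: September 4, 2008 + 130 days = January 12, 2009.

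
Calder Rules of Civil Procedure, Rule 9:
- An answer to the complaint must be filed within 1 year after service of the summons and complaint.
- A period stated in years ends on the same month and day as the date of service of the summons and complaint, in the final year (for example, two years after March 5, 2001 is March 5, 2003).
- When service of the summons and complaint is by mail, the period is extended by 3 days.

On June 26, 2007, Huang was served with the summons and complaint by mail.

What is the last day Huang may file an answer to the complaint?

June 29, 2008

1 year after June 26, 2007 is June 26, 2008.
Service was by mail, adding 3 days: June 26, 2008 + 3 days = June 29, 2008.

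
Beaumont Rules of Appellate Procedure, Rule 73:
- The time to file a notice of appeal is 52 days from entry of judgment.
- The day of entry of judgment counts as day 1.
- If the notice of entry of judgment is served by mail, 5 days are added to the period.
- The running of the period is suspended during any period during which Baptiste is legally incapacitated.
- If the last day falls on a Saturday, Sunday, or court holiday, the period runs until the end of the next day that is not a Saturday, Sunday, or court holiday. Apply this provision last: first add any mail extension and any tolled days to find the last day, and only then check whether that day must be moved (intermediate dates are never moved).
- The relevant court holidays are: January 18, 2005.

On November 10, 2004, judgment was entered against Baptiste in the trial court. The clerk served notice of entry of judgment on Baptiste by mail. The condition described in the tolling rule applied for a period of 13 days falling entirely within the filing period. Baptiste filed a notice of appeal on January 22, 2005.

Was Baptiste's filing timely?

No

Counting November 10, 2004 as day 1, day 52 is December 31, 2004.
Service was by mail, adding 5 days: December 31, 2004 + 5 days = January 5, 2005.
Tolling adds 13 days: January 5, 2005 + 13 days = January 18, 2005.
January 18, 2005 is a listed holiday. The next qualifying day is January 19, 2005.
The deadline is January 19, 2005; the filing on January 22, 2005 is after that date.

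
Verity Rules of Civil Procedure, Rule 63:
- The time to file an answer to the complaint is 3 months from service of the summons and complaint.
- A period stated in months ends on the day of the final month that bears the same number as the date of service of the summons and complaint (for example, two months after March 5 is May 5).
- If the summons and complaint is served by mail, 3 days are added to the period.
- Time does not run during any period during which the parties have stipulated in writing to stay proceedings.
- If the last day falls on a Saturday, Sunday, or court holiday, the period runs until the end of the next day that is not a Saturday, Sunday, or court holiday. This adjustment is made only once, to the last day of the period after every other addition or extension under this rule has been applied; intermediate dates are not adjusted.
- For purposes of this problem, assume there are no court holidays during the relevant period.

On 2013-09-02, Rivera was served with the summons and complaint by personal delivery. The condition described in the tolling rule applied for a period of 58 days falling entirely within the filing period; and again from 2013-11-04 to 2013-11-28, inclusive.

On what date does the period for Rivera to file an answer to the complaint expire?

February 24, 2014

3 months after 2013-09-02 is December 2, 2013.
Service was not by mail, so no mail extension applies.
Tolling adds 58 days: December 2, 2013 + 58 days = January 29, 2014.
From November 4, 2013 through November 28, 2013 inclusive is 25 days; tolling adds 25 days: January 29, 2014 + 25 days = February 23, 2014.
February 23, 2014 is Sunday. The next qualifying day is February 24, 2014.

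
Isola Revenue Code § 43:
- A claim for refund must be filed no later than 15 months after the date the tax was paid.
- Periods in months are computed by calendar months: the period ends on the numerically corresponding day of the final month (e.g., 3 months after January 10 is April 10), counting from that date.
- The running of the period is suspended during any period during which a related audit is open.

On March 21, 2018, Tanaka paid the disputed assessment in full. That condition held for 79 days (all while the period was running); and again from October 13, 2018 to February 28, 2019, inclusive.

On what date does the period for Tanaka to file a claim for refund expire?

15 months after March 21, 2018 is June 21, 2019.
Tolling adds 79 days: June 21, 2019 + 79 days = September 8, 2019.
From October 13, 2018 through February 28, 2019 inclusive is 139 days; tolling adds 139 days: September 8, 2019 + 139 days = January 25, 2020.

January 25, 2020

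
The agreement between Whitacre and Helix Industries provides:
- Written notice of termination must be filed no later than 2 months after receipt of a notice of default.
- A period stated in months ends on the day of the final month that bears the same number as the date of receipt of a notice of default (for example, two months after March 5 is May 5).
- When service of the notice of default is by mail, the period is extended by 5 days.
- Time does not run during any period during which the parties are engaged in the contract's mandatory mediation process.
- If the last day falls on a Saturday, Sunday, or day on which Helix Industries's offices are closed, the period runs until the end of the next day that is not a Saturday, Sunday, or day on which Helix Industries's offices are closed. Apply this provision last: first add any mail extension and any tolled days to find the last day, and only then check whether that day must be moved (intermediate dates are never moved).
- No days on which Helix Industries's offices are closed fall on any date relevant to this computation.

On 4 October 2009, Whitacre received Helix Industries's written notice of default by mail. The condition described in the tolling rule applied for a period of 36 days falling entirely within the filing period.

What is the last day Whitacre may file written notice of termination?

2 months after 4 October 2009 is December 4, 2009.
Service was by mail, adding 5 days: December 4, 2009 + 5 days = December 9, 2009.
Tolling adds 36 days: December 9, 2009 + 36 days = January 14, 2010.
January 14, 2010 is a Thursday and not a day on which Helix Industries's offices are closed, so no extension applies.

January 14, 2010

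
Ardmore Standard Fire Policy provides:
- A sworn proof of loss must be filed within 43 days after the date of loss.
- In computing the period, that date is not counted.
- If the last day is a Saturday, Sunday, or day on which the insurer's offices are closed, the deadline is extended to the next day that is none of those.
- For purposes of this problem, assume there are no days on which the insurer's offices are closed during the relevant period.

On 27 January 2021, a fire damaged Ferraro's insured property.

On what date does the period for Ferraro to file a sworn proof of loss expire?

43 days after 27 January 2021 is March 11, 2021.
March 11, 2021 is a Thursday and not a day on which the insurer's offices are closed, so no extension applies.

March 11, 2021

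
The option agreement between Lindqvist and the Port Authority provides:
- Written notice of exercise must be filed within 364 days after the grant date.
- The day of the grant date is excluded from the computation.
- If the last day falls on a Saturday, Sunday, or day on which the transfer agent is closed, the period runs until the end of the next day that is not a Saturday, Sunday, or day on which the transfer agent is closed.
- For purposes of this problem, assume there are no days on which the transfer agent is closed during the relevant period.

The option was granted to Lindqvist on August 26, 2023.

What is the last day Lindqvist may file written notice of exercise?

August 26, 2024

364 days after August 26, 2023 is August 24, 2024.
August 24, 2024 is Saturday; August 25, 2024 is Sunday. The next qualifying day is August 26, 2024.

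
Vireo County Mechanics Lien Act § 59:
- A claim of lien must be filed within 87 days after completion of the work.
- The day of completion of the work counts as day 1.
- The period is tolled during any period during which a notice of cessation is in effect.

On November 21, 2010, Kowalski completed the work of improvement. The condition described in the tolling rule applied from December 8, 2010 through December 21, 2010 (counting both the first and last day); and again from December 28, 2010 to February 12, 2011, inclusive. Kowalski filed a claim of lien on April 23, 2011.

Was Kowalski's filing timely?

No

Counting November 21, 2010 as day 1, day 87 is February 15, 2011.
From December 8, 2010 through December 21, 2010 inclusive is 14 days; tolling adds 14 days: February 15, 2011 + 14 days = March 1, 2011.
From December 28, 2010 through February 12, 2011 inclusive is 47 days; tolling adds 47 days: March 1, 2011 + 47 days = April 17, 2011.
The deadline is April 17, 2011; the filing on April 23, 2011 is after that date.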